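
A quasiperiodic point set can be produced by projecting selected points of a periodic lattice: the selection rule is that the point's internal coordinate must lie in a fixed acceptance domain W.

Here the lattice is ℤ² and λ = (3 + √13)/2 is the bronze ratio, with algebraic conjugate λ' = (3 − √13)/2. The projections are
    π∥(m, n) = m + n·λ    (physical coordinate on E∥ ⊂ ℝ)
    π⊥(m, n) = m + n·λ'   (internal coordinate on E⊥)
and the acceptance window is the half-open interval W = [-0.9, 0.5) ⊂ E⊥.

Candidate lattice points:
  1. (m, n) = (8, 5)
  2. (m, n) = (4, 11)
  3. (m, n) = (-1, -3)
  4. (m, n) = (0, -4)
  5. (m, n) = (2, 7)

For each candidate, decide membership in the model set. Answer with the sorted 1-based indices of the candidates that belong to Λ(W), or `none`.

λ' = (3−√13)/2 ≈ -0.3028.
[1] lift (8,5): star map gives 6.4861; window check -0.9 ≤ 6.4861 < 0.5 is false → out
[2] lift (4,11): star map gives 0.6695; window check -0.9 ≤ 0.6695 < 0.5 is false → out
[3] lift (-1,-3): star map gives -0.0917; window check -0.9 ≤ -0.0917 < 0.5 is true → IN Λ
[4] lift (0,-4): star map gives 1.2111; window check -0.9 ≤ 1.2111 < 0.5 is false → out
[5] lift (2,7): star map gives -0.1194; window check -0.9 ≤ -0.1194 < 0.5 is true → IN Λ

3, 5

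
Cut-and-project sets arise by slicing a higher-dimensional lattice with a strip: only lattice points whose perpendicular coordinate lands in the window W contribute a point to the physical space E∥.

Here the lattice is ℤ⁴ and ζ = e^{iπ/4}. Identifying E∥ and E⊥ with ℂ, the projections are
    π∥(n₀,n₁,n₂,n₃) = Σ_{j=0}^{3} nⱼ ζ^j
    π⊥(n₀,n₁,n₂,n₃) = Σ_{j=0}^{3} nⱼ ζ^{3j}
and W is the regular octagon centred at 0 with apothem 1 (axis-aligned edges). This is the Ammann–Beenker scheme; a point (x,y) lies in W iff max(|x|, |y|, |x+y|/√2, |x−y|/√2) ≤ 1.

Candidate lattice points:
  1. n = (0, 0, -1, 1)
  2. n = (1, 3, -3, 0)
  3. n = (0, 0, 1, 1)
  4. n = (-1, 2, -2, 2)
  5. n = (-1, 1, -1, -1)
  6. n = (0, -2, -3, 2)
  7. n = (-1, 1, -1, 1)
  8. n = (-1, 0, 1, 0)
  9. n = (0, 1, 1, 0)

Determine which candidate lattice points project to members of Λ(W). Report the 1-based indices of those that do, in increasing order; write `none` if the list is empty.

π⊥(n) = n₀ + n₁ζ³ + n₂ζ⁶ + n₃ζ⁹ where ζ = e^{iπ/4}.
candidate 1: n = (0, 0, -1, 1) → π⊥ ≈ (+0.707107, +1.707107); max(|x|,|y|,|x±y|/√2) = 1.707107 > 1 ⇒ ∉ W
candidate 2: n = (1, 3, -3, 0) → π⊥ ≈ (-1.121320, +5.121320); max(|x|,|y|,|x±y|/√2) = 5.121320 > 1 ⇒ ∉ W
candidate 3: n = (0, 0, 1, 1) → π⊥ ≈ (+0.707107, -0.292893); max(|x|,|y|,|x±y|/√2) = 0.707107 ≤ 1 ⇒ ∈ W
candidate 4: n = (-1, 2, -2, 2) → π⊥ ≈ (-1.000000, +4.828427); max(|x|,|y|,|x±y|/√2) = 4.828427 > 1 ⇒ ∉ W
candidate 5: n = (-1, 1, -1, -1) → π⊥ ≈ (-2.414214, +1.000000); max(|x|,|y|,|x±y|/√2) = 2.414214 > 1 ⇒ ∉ W
candidate 6: n = (0, -2, -3, 2) → π⊥ ≈ (+2.828427, +3.000000); max(|x|,|y|,|x±y|/√2) = 4.121320 > 1 ⇒ ∉ W
candidate 7: n = (-1, 1, -1, 1) → π⊥ ≈ (-1.000000, +2.414214); max(|x|,|y|,|x±y|/√2) = 2.414214 > 1 ⇒ ∉ W
candidate 8: n = (-1, 0, 1, 0) → π⊥ ≈ (-1.000000, -1.000000); max(|x|,|y|,|x±y|/√2) = 1.414214 > 1 ⇒ ∉ W
candidate 9: n = (0, 1, 1, 0) → π⊥ ≈ (-0.707107, -0.292893); max(|x|,|y|,|x±y|/√2) = 0.707107 ≤ 1 ⇒ ∈ W

3, 9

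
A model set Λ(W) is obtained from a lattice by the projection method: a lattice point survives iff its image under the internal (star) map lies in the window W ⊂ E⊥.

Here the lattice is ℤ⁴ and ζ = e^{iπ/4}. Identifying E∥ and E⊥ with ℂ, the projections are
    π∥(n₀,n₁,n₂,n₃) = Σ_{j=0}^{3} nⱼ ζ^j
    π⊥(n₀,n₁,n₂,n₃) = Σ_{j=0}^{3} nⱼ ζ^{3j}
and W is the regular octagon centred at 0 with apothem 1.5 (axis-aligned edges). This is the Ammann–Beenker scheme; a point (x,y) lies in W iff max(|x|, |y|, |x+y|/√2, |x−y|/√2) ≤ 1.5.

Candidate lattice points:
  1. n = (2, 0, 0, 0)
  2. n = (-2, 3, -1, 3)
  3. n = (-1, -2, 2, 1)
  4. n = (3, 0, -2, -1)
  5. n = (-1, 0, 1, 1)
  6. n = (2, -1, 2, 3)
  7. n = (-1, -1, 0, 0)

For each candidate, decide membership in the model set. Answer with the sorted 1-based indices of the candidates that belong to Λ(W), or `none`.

Internal map: ζ^{3j} for j=0..3 gives (1,0), (−√2/2,√2/2), (0,−1), (√2/2,√2/2).
candidate 1: n = (2, 0, 0, 0) → π⊥ ≈ (+2.000000, +0.000000); max(|x|,|y|,|x±y|/√2) = 2.000000 > 1.5 ⇒ ∉ W
candidate 2: n = (-2, 3, -1, 3) → π⊥ ≈ (-2.000000, +5.242641); max(|x|,|y|,|x±y|/√2) = 5.242641 > 1.5 ⇒ ∉ W
candidate 3: n = (-1, -2, 2, 1) → π⊥ ≈ (+1.121320, -2.707107); max(|x|,|y|,|x±y|/√2) = 2.707107 > 1.5 ⇒ ∉ W
candidate 4: n = (3, 0, -2, -1) → π⊥ ≈ (+2.292893, +1.292893); max(|x|,|y|,|x±y|/√2) = 2.535534 > 1.5 ⇒ ∉ W
candidate 5: n = (-1, 0, 1, 1) → π⊥ ≈ (-0.292893, -0.292893); max(|x|,|y|,|x±y|/√2) = 0.414214 ≤ 1.5 ⇒ ∈ W
candidate 6: n = (2, -1, 2, 3) → π⊥ ≈ (+4.828427, -0.585786); max(|x|,|y|,|x±y|/√2) = 4.828427 > 1.5 ⇒ ∉ W
candidate 7: n = (-1, -1, 0, 0) → π⊥ ≈ (-0.292893, -0.707107); max(|x|,|y|,|x±y|/√2) = 0.707107 ≤ 1.5 ⇒ ∈ W

5, 7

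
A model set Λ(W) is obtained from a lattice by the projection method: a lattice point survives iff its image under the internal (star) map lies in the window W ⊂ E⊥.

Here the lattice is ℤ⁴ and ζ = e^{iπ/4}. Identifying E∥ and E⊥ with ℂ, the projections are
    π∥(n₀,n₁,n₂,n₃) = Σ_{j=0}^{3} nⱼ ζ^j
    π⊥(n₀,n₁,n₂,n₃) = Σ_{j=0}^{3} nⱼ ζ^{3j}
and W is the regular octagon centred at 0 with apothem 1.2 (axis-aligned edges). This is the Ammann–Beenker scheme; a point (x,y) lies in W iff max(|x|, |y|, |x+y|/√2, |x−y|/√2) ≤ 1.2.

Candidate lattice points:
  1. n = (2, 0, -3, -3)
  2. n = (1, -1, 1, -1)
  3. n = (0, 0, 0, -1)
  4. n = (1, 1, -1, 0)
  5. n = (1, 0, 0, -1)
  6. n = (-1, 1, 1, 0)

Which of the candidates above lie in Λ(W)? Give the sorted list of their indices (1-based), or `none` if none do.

1, 3, 5

With ζ = e^{iπ/4} the internal vectors are ζ^0,ζ^3,ζ^6,ζ^9.
#1 (2, 0, -3, -3): internal (-0.121320, 0.878680); octagon support 0.878680 vs apothem 1.2 → ∈ W
#2 (1, -1, 1, -1): internal (1.000000, -2.414214); octagon support 2.414214 vs apothem 1.2 → ∉ W
#3 (0, 0, 0, -1): internal (-0.707107, -0.707107); octagon support 1.000000 vs apothem 1.2 → ∈ W
#4 (1, 1, -1, 0): internal (0.292893, 1.707107); octagon support 1.707107 vs apothem 1.2 → ∉ W
#5 (1, 0, 0, -1): internal (0.292893, -0.707107); octagon support 0.707107 vs apothem 1.2 → ∈ W
#6 (-1, 1, 1, 0): internal (-1.707107, -0.292893); octagon support 1.707107 vs apothem 1.2 → ∉ W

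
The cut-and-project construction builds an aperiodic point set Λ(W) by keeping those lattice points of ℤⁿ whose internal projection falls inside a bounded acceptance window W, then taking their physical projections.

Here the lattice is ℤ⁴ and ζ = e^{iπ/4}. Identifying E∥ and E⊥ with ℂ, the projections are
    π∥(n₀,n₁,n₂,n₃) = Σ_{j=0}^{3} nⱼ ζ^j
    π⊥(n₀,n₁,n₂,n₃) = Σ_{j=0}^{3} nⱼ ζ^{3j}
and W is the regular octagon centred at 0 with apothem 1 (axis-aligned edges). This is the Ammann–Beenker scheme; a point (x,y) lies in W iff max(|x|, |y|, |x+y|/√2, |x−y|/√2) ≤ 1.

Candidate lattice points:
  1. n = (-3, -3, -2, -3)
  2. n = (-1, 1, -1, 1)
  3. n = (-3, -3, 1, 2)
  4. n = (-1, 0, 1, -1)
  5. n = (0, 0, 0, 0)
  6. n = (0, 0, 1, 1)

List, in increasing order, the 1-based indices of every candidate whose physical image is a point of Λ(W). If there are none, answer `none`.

π⊥(n) = n₀ + n₁ζ³ + n₂ζ⁶ + n₃ζ⁹ where ζ = e^{iπ/4}.
#1 (-3, -3, -2, -3): internal (-3.000000, -2.242641); octagon support 3.707107 vs apothem 1 → ∉ W
#2 (-1, 1, -1, 1): internal (-1.000000, 2.414214); octagon support 2.414214 vs apothem 1 → ∉ W
#3 (-3, -3, 1, 2): internal (0.535534, -1.707107); octagon support 1.707107 vs apothem 1 → ∉ W
#4 (-1, 0, 1, -1): internal (-1.707107, -1.707107); octagon support 2.414214 vs apothem 1 → ∉ W
#5 (0, 0, 0, 0): internal (0.000000, 0.000000); octagon support 0.000000 vs apothem 1 → ∈ W
#6 (0, 0, 1, 1): internal (0.707107, -0.292893); octagon support 0.707107 vs apothem 1 → ∈ W

5, 6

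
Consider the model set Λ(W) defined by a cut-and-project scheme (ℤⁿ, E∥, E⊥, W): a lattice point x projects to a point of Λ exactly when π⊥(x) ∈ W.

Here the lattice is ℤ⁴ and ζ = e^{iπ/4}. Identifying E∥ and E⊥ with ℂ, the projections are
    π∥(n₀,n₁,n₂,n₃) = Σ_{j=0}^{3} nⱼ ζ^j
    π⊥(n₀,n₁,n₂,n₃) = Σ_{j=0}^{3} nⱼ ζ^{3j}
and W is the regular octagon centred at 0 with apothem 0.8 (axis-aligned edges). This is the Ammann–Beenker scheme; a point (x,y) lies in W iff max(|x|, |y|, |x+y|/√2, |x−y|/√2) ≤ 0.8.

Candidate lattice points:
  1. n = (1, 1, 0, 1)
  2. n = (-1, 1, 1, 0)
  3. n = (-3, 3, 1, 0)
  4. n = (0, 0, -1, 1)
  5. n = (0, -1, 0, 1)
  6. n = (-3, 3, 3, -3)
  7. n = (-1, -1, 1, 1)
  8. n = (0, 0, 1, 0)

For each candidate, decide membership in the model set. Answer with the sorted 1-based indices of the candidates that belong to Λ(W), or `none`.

none

π⊥(n) = n₀ + n₁ζ³ + n₂ζ⁶ + n₃ζ⁹ where ζ = e^{iπ/4}.
candidate 1: n = (1, 1, 0, 1) → π⊥ ≈ (+1.0000, +1.4142); max(|x|,|y|,|x±y|/√2) = 1.7071 > 0.8 ⇒ ∉ W
candidate 2: n = (-1, 1, 1, 0) → π⊥ ≈ (-1.7071, -0.2929); max(|x|,|y|,|x±y|/√2) = 1.7071 > 0.8 ⇒ ∉ W
candidate 3: n = (-3, 3, 1, 0) → π⊥ ≈ (-5.1213, +1.1213); max(|x|,|y|,|x±y|/√2) = 5.1213 > 0.8 ⇒ ∉ W
candidate 4: n = (0, 0, -1, 1) → π⊥ ≈ (+0.7071, +1.7071); max(|x|,|y|,|x±y|/√2) = 1.7071 > 0.8 ⇒ ∉ W
candidate 5: n = (0, -1, 0, 1) → π⊥ ≈ (+1.4142, +0.0000); max(|x|,|y|,|x±y|/√2) = 1.4142 > 0.8 ⇒ ∉ W
candidate 6: n = (-3, 3, 3, -3) → π⊥ ≈ (-7.2426, -3.0000); max(|x|,|y|,|x±y|/√2) = 7.2426 > 0.8 ⇒ ∉ W
candidate 7: n = (-1, -1, 1, 1) → π⊥ ≈ (+0.4142, -1.0000); max(|x|,|y|,|x±y|/√2) = 1.0000 > 0.8 ⇒ ∉ W
candidate 8: n = (0, 0, 1, 0) → π⊥ ≈ (+0.0000, -1.0000); max(|x|,|y|,|x±y|/√2) = 1.0000 > 0.8 ⇒ ∉ W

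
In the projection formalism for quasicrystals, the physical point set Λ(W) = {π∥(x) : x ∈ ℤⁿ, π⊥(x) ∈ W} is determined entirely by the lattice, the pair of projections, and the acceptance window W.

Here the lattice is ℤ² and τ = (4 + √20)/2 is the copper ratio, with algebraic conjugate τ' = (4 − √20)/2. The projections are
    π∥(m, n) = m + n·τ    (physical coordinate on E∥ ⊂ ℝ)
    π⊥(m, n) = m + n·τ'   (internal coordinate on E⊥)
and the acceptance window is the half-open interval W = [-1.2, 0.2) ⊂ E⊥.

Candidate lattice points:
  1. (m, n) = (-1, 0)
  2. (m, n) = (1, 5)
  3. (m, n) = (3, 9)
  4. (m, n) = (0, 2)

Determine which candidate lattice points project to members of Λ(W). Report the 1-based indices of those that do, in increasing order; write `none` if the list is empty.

1, 2, 4

Compute τ' = (4−√20)/2 = -0.2361, so π⊥(m,n) = m -0.2361·n.
[1] lift (-1,0): star map gives -1.0000; window check -1.2 ≤ -1.0000 < 0.2 is true → IN Λ
[2] lift (1,5): star map gives -0.1803; window check -1.2 ≤ -0.1803 < 0.2 is true → IN Λ
[3] lift (3,9): star map gives 0.8754; window check -1.2 ≤ 0.8754 < 0.2 is false → out
[4] lift (0,2): star map gives -0.4721; window check -1.2 ≤ -0.4721 < 0.2 is true → IN Λ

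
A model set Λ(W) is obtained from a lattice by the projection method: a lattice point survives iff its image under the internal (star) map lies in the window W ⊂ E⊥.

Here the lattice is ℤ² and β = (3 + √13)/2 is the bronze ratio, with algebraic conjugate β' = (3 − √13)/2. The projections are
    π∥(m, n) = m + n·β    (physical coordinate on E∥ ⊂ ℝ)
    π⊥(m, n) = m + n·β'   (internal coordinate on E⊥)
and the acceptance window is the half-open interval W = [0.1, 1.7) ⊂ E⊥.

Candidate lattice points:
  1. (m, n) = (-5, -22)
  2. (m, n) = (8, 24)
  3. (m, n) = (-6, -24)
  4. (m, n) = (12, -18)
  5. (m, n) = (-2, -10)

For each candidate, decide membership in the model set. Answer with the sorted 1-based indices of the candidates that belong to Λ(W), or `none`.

1, 2, 3, 5

Numerically β ≈ 3.302776 and β' = −1/β ≈ -0.302776.
candidate 1: (m,n)=(-5,-22) → π∥ = -5-22·β ≈ -77.661064, π⊥ = -5-22·β' ≈ 1.661064 ∈ [0.1, 1.7) ⇒ IN Λ
candidate 2: (m,n)=(8,24) → π∥ = 8+24·β ≈ 87.266615, π⊥ = 8+24·β' ≈ 0.733385 ∈ [0.1, 1.7) ⇒ IN Λ
candidate 3: (m,n)=(-6,-24) → π∥ = -6-24·β ≈ -85.266615, π⊥ = -6-24·β' ≈ 1.266615 ∈ [0.1, 1.7) ⇒ IN Λ
candidate 4: (m,n)=(12,-18) → π∥ = 12-18·β ≈ -47.449961, π⊥ = 12-18·β' ≈ 17.449961 ∉ [0.1, 1.7) ⇒ out
candidate 5: (m,n)=(-2,-10) → π∥ = -2-10·β ≈ -35.027756, π⊥ = -2-10·β' ≈ 1.027756 ∈ [0.1, 1.7) ⇒ IN Λ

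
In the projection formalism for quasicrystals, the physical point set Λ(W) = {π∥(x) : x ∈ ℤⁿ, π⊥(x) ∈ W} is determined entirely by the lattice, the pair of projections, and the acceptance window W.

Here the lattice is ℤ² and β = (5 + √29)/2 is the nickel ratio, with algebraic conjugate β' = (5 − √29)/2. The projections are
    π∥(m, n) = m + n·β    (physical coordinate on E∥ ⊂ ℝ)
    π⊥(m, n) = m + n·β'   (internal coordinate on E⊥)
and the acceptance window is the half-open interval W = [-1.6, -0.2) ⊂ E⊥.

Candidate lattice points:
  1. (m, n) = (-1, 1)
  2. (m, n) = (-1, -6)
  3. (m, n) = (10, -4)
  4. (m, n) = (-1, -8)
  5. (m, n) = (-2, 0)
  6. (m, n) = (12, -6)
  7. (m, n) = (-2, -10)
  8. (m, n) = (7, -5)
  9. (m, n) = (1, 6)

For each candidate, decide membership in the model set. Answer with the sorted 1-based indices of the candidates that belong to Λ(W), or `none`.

Numerically β ≈ 5.1926 and β' = −1/β ≈ -0.1926.
[1] lift (-1,1): star map gives -1.1926; window check -1.6 ≤ -1.1926 < -0.2 is true → IN Λ
[2] lift (-1,-6): star map gives 0.1555; window check -1.6 ≤ 0.1555 < -0.2 is false → out
[3] lift (10,-4): star map gives 10.7703; window check -1.6 ≤ 10.7703 < -0.2 is false → out
[4] lift (-1,-8): star map gives 0.5407; window check -1.6 ≤ 0.5407 < -0.2 is false → out
[5] lift (-2,0): star map gives -2.0000; window check -1.6 ≤ -2.0000 < -0.2 is false → out
[6] lift (12,-6): star map gives 13.1555; window check -1.6 ≤ 13.1555 < -0.2 is false → out
[7] lift (-2,-10): star map gives -0.0742; window check -1.6 ≤ -0.0742 < -0.2 is false → out
[8] lift (7,-5): star map gives 7.9629; window check -1.6 ≤ 7.9629 < -0.2 is false → out
[9] lift (1,6): star map gives -0.1555; window check -1.6 ≤ -0.1555 < -0.2 is false → out

1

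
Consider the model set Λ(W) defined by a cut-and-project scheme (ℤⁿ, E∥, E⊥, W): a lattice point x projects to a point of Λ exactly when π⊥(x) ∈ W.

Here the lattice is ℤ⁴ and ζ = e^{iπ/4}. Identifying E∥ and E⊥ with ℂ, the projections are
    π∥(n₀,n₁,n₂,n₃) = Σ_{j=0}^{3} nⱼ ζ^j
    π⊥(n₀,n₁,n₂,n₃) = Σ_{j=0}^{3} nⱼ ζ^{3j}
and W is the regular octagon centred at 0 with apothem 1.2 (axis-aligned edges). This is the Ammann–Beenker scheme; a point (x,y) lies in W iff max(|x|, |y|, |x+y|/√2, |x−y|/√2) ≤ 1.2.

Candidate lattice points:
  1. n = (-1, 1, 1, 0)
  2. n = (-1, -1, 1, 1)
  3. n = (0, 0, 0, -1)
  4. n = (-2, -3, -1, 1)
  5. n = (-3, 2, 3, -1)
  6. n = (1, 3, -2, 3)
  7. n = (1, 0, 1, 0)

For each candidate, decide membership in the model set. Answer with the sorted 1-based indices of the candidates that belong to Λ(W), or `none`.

2, 3, 4

With ζ = e^{iπ/4} the internal vectors are ζ^0,ζ^3,ζ^6,ζ^9.
#1 (-1, 1, 1, 0): internal (-1.70711, -0.29289); octagon support 1.70711 vs apothem 1.2 → ∉ W
#2 (-1, -1, 1, 1): internal (0.41421, -1.00000); octagon support 1.00000 vs apothem 1.2 → ∈ W
#3 (0, 0, 0, -1): internal (-0.70711, -0.70711); octagon support 1.00000 vs apothem 1.2 → ∈ W
#4 (-2, -3, -1, 1): internal (0.82843, -0.41421); octagon support 0.87868 vs apothem 1.2 → ∈ W
#5 (-3, 2, 3, -1): internal (-5.12132, -2.29289); octagon support 5.24264 vs apothem 1.2 → ∉ W
#6 (1, 3, -2, 3): internal (1.00000, 6.24264); octagon support 6.24264 vs apothem 1.2 → ∉ W
#7 (1, 0, 1, 0): internal (1.00000, -1.00000); octagon support 1.41421 vs apothem 1.2 → ∉ W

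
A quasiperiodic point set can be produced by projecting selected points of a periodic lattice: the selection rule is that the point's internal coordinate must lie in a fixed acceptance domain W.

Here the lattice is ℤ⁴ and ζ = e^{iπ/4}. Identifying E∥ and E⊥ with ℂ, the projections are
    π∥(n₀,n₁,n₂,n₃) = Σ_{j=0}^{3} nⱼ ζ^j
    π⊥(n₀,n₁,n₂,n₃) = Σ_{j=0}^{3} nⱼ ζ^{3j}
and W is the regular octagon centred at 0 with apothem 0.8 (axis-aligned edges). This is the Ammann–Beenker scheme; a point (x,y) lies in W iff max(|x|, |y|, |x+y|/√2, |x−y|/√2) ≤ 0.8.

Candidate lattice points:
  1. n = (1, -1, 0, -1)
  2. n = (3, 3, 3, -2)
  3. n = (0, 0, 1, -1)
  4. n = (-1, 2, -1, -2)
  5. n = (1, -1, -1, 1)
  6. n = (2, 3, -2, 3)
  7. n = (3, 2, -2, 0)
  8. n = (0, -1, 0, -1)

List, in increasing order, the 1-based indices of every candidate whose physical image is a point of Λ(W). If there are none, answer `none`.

none

π⊥(n) = n₀ + n₁ζ³ + n₂ζ⁶ + n₃ζ⁹ where ζ = e^{iπ/4}.
#1 (1, -1, 0, -1): internal (1.000000, -1.414214); octagon support 1.707107 vs apothem 0.8 → ∉ W
#2 (3, 3, 3, -2): internal (-0.535534, -2.292893); octagon support 2.292893 vs apothem 0.8 → ∉ W
#3 (0, 0, 1, -1): internal (-0.707107, -1.707107); octagon support 1.707107 vs apothem 0.8 → ∉ W
#4 (-1, 2, -1, -2): internal (-3.828427, 1.000000); octagon support 3.828427 vs apothem 0.8 → ∉ W
#5 (1, -1, -1, 1): internal (2.414214, 1.000000); octagon support 2.414214 vs apothem 0.8 → ∉ W
#6 (2, 3, -2, 3): internal (2.000000, 6.242641); octagon support 6.242641 vs apothem 0.8 → ∉ W
#7 (3, 2, -2, 0): internal (1.585786, 3.414214); octagon support 3.535534 vs apothem 0.8 → ∉ W
#8 (0, -1, 0, -1): internal (0.000000, -1.414214); octagon support 1.414214 vs apothem 0.8 → ∉ W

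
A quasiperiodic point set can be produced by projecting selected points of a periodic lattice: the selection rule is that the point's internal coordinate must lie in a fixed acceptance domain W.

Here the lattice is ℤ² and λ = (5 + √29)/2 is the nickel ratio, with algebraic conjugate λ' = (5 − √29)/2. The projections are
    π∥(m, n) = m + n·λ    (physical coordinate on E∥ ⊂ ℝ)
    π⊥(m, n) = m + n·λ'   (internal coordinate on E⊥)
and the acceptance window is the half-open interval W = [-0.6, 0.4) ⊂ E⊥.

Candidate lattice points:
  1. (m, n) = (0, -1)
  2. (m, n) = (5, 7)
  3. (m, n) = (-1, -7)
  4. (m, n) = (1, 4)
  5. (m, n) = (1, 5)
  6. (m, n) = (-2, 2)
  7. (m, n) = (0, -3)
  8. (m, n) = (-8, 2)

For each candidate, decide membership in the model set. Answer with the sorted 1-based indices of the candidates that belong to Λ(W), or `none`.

1, 3, 4, 5

Compute λ' = (5−√29)/2 = -0.19258, so π⊥(m,n) = m -0.19258·n.
[1] lift (0,-1): star map gives 0.19258; window check -0.6 ≤ 0.19258 < 0.4 is true → IN Λ
[2] lift (5,7): star map gives 3.65192; window check -0.6 ≤ 3.65192 < 0.4 is false → out
[3] lift (-1,-7): star map gives 0.34808; window check -0.6 ≤ 0.34808 < 0.4 is true → IN Λ
[4] lift (1,4): star map gives 0.22967; window check -0.6 ≤ 0.22967 < 0.4 is true → IN Λ
[5] lift (1,5): star map gives 0.03709; window check -0.6 ≤ 0.03709 < 0.4 is true → IN Λ
[6] lift (-2,2): star map gives -2.38516; window check -0.6 ≤ -2.38516 < 0.4 is false → out
[7] lift (0,-3): star map gives 0.57775; window check -0.6 ≤ 0.57775 < 0.4 is false → out
[8] lift (-8,2): star map gives -8.38516; window check -0.6 ≤ -8.38516 < 0.4 is false → out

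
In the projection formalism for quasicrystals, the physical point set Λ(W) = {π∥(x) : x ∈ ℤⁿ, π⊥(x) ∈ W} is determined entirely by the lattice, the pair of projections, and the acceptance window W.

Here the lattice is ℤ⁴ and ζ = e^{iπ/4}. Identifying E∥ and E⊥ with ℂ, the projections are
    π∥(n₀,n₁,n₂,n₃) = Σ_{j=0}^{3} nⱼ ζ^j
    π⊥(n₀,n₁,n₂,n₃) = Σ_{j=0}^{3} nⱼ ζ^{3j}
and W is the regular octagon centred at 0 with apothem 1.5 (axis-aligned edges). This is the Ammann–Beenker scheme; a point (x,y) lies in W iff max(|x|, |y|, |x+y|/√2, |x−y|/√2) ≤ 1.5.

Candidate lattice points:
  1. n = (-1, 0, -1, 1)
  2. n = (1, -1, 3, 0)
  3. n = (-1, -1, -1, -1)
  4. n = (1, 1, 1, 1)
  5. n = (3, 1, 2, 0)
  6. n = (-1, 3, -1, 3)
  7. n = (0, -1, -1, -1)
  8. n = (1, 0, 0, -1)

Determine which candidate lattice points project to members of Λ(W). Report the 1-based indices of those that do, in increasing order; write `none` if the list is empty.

3, 4, 7, 8

Internal map: ζ^{3j} for j=0..3 gives (1,0), (−√2/2,√2/2), (0,−1), (√2/2,√2/2).
#1 (-1, 0, -1, 1): internal (-0.29289, 1.70711); octagon support 1.70711 vs apothem 1.5 → ∉ W
#2 (1, -1, 3, 0): internal (1.70711, -3.70711); octagon support 3.82843 vs apothem 1.5 → ∉ W
#3 (-1, -1, -1, -1): internal (-1.00000, -0.41421); octagon support 1.00000 vs apothem 1.5 → ∈ W
#4 (1, 1, 1, 1): internal (1.00000, 0.41421); octagon support 1.00000 vs apothem 1.5 → ∈ W
#5 (3, 1, 2, 0): internal (2.29289, -1.29289); octagon support 2.53553 vs apothem 1.5 → ∉ W
#6 (-1, 3, -1, 3): internal (-1.00000, 5.24264); octagon support 5.24264 vs apothem 1.5 → ∉ W
#7 (0, -1, -1, -1): internal (0.00000, -0.41421); octagon support 0.41421 vs apothem 1.5 → ∈ W
#8 (1, 0, 0, -1): internal (0.29289, -0.70711); octagon support 0.70711 vs apothem 1.5 → ∈ W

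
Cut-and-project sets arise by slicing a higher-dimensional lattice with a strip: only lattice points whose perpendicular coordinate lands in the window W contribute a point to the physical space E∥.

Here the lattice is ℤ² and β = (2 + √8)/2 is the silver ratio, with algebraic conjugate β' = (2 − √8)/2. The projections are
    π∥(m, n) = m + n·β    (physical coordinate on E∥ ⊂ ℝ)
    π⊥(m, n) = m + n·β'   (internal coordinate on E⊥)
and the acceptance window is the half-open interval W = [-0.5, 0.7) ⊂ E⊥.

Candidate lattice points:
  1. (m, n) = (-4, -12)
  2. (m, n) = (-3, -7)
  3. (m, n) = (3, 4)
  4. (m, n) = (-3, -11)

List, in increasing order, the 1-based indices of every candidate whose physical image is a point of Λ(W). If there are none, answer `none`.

2

β' = (2−√8)/2 ≈ -0.4142.
#1 (-4,-12): internal coord -4 + (-12)·β' = +0.9706; +0.9706 ∉ [-0.5, 0.7) → out
#2 (-3,-7): internal coord -3 + (-7)·β' = -0.1005; -0.1005 ∈ [-0.5, 0.7) → IN Λ
#3 (3,4): internal coord 3 + (4)·β' = +1.3431; +1.3431 ∉ [-0.5, 0.7) → out
#4 (-3,-11): internal coord -3 + (-11)·β' = +1.5563; +1.5563 ∉ [-0.5, 0.7) → out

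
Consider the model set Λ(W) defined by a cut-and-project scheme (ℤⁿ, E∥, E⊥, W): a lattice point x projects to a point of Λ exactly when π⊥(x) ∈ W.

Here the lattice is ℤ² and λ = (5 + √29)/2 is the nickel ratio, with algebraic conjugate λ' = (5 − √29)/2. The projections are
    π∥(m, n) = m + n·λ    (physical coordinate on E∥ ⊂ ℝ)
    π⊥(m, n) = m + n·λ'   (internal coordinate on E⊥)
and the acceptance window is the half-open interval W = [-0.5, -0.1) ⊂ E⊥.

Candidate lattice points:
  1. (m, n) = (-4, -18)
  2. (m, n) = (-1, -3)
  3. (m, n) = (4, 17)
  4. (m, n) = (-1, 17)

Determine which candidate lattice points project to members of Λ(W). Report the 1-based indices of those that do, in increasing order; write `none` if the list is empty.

λ' = (5−√29)/2 ≈ -0.1926.
#1 (-4,-18): internal coord -4 + (-18)·λ' = -0.5335; -0.5335 ∉ [-0.5, -0.1) → out
#2 (-1,-3): internal coord -1 + (-3)·λ' = -0.4223; -0.4223 ∈ [-0.5, -0.1) → IN Λ
#3 (4,17): internal coord 4 + (17)·λ' = +0.7261; +0.7261 ∉ [-0.5, -0.1) → out
#4 (-1,17): internal coord -1 + (17)·λ' = -4.2739; -4.2739 ∉ [-0.5, -0.1) → out

2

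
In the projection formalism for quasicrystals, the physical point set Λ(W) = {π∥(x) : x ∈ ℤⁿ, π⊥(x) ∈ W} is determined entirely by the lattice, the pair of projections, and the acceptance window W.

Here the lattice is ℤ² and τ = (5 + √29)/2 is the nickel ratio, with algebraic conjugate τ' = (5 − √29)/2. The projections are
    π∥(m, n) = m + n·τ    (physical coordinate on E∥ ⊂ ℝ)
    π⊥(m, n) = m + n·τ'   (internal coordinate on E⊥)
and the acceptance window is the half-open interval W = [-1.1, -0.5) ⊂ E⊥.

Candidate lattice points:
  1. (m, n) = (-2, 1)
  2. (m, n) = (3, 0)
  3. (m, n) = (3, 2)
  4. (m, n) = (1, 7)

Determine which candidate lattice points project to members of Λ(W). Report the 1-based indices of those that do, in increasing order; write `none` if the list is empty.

Compute τ' = (5−√29)/2 = -0.19258, so π⊥(m,n) = m -0.19258·n.
#1 (-2,1): internal coord -2 + (1)·τ' = -2.19258; -2.19258 ∉ [-1.1, -0.5) → out
#2 (3,0): internal coord 3 + (0)·τ' = +3.00000; +3.00000 ∉ [-1.1, -0.5) → out
#3 (3,2): internal coord 3 + (2)·τ' = +2.61484; +2.61484 ∉ [-1.1, -0.5) → out
#4 (1,7): internal coord 1 + (7)·τ' = -0.34808; -0.34808 ∉ [-1.1, -0.5) → out

none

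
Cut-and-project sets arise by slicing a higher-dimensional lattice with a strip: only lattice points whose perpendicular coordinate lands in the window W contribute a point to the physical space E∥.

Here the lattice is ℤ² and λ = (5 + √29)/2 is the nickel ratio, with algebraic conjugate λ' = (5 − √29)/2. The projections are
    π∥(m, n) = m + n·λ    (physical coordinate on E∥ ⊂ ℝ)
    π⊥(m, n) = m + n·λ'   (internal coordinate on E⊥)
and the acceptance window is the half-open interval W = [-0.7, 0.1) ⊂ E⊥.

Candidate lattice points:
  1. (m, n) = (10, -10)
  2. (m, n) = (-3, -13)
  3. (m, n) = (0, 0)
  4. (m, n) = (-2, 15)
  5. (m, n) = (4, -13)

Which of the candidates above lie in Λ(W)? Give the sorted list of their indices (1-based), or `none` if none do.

2, 3

Compute λ' = (5−√29)/2 = -0.1926, so π⊥(m,n) = m -0.1926·n.
candidate 1: (m,n)=(10,-10) → π∥ = 10-10·λ ≈ -41.9258, π⊥ = 10-10·λ' ≈ 11.9258 ∉ [-0.7, 0.1) ⇒ out
candidate 2: (m,n)=(-3,-13) → π∥ = -3-13·λ ≈ -70.5036, π⊥ = -3-13·λ' ≈ -0.4964 ∈ [-0.7, 0.1) ⇒ IN Λ
candidate 3: (m,n)=(0,0) → π∥ = 0+0·λ ≈ 0.0000, π⊥ = 0+0·λ' ≈ 0.0000 ∈ [-0.7, 0.1) ⇒ IN Λ
candidate 4: (m,n)=(-2,15) → π∥ = -2+15·λ ≈ 75.8887, π⊥ = -2+15·λ' ≈ -4.8887 ∉ [-0.7, 0.1) ⇒ out
candidate 5: (m,n)=(4,-13) → π∥ = 4-13·λ ≈ -63.5036, π⊥ = 4-13·λ' ≈ 6.5036 ∉ [-0.7, 0.1) ⇒ out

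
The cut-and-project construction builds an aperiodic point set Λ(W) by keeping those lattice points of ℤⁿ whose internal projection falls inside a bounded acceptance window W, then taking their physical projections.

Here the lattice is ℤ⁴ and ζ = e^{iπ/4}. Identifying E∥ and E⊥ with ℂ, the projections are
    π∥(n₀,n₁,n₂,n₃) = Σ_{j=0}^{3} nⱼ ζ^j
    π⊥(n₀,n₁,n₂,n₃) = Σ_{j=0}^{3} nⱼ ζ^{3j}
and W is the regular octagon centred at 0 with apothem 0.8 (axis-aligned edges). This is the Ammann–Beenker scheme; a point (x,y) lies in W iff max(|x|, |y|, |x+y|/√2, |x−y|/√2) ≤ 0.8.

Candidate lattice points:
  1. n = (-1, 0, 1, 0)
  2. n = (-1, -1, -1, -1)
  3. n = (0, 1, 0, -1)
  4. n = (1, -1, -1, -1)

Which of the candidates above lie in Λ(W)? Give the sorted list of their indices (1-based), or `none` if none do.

π⊥(n) = n₀ + n₁ζ³ + n₂ζ⁶ + n₃ζ⁹ where ζ = e^{iπ/4}.
candidate 1: n = (-1, 0, 1, 0) → π⊥ ≈ (-1.000000, -1.000000); max(|x|,|y|,|x±y|/√2) = 1.414214 > 0.8 ⇒ ∉ W
candidate 2: n = (-1, -1, -1, -1) → π⊥ ≈ (-1.000000, -0.414214); max(|x|,|y|,|x±y|/√2) = 1.000000 > 0.8 ⇒ ∉ W
candidate 3: n = (0, 1, 0, -1) → π⊥ ≈ (-1.414214, +0.000000); max(|x|,|y|,|x±y|/√2) = 1.414214 > 0.8 ⇒ ∉ W
candidate 4: n = (1, -1, -1, -1) → π⊥ ≈ (+1.000000, -0.414214); max(|x|,|y|,|x±y|/√2) = 1.000000 > 0.8 ⇒ ∉ W

none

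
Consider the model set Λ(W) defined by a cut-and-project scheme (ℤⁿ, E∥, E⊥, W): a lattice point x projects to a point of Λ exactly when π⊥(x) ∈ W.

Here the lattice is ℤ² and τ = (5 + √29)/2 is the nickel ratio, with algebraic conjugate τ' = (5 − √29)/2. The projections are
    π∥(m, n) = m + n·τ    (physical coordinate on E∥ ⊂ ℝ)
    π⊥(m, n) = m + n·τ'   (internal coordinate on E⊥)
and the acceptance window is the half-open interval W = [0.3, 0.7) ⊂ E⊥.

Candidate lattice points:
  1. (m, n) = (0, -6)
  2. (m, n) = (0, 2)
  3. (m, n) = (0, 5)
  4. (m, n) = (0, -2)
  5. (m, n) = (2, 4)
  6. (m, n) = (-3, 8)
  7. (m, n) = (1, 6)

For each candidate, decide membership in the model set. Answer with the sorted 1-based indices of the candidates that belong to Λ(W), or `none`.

τ' = (5−√29)/2 ≈ -0.192582.
candidate 1: (m,n)=(0,-6) → π∥ = 0-6·τ ≈ -31.155494, π⊥ = 0-6·τ' ≈ 1.155494 ∉ [0.3, 0.7) ⇒ out
candidate 2: (m,n)=(0,2) → π∥ = 0+2·τ ≈ 10.385165, π⊥ = 0+2·τ' ≈ -0.385165 ∉ [0.3, 0.7) ⇒ out
candidate 3: (m,n)=(0,5) → π∥ = 0+5·τ ≈ 25.962912, π⊥ = 0+5·τ' ≈ -0.962912 ∉ [0.3, 0.7) ⇒ out
candidate 4: (m,n)=(0,-2) → π∥ = 0-2·τ ≈ -10.385165, π⊥ = 0-2·τ' ≈ 0.385165 ∈ [0.3, 0.7) ⇒ IN Λ
candidate 5: (m,n)=(2,4) → π∥ = 2+4·τ ≈ 22.770330, π⊥ = 2+4·τ' ≈ 1.229670 ∉ [0.3, 0.7) ⇒ out
candidate 6: (m,n)=(-3,8) → π∥ = -3+8·τ ≈ 38.540659, π⊥ = -3+8·τ' ≈ -4.540659 ∉ [0.3, 0.7) ⇒ out
candidate 7: (m,n)=(1,6) → π∥ = 1+6·τ ≈ 32.155494, π⊥ = 1+6·τ' ≈ -0.155494 ∉ [0.3, 0.7) ⇒ out

4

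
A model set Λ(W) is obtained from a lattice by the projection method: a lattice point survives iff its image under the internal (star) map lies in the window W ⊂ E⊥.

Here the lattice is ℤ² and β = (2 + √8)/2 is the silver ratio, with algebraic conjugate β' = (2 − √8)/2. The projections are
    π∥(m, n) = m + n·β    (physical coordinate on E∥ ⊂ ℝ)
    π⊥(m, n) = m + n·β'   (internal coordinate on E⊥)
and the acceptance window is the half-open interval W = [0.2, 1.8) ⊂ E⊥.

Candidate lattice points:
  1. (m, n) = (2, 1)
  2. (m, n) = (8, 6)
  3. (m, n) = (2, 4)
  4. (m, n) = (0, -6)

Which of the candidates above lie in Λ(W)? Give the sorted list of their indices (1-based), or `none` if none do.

Compute β' = (2−√8)/2 = -0.414214, so π⊥(m,n) = m -0.414214·n.
candidate 1: (m,n)=(2,1) → π∥ = 2+1·β ≈ 4.414214, π⊥ = 2+1·β' ≈ 1.585786 ∈ [0.2, 1.8) ⇒ IN Λ
candidate 2: (m,n)=(8,6) → π∥ = 8+6·β ≈ 22.485281, π⊥ = 8+6·β' ≈ 5.514719 ∉ [0.2, 1.8) ⇒ out
candidate 3: (m,n)=(2,4) → π∥ = 2+4·β ≈ 11.656854, π⊥ = 2+4·β' ≈ 0.343146 ∈ [0.2, 1.8) ⇒ IN Λ
candidate 4: (m,n)=(0,-6) → π∥ = 0-6·β ≈ -14.485281, π⊥ = 0-6·β' ≈ 2.485281 ∉ [0.2, 1.8) ⇒ out

1, 3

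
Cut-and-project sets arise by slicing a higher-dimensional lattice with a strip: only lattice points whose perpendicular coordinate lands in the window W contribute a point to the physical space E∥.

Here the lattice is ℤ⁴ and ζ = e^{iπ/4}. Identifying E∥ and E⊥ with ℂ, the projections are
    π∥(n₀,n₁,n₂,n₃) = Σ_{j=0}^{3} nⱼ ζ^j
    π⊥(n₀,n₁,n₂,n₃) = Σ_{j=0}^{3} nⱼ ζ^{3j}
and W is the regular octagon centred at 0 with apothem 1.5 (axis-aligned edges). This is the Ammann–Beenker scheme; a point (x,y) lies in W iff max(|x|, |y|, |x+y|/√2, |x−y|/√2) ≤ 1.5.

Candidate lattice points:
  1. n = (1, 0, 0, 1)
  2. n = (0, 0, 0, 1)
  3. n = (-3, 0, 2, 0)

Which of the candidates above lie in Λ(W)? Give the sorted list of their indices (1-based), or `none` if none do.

With ζ = e^{iπ/4} the internal vectors are ζ^0,ζ^3,ζ^6,ζ^9.
#1 (1, 0, 0, 1): internal (1.707107, 0.707107); octagon support 1.707107 vs apothem 1.5 → ∉ W
#2 (0, 0, 0, 1): internal (0.707107, 0.707107); octagon support 1.000000 vs apothem 1.5 → ∈ W
#3 (-3, 0, 2, 0): internal (-3.000000, -2.000000); octagon support 3.535534 vs apothem 1.5 → ∉ W

2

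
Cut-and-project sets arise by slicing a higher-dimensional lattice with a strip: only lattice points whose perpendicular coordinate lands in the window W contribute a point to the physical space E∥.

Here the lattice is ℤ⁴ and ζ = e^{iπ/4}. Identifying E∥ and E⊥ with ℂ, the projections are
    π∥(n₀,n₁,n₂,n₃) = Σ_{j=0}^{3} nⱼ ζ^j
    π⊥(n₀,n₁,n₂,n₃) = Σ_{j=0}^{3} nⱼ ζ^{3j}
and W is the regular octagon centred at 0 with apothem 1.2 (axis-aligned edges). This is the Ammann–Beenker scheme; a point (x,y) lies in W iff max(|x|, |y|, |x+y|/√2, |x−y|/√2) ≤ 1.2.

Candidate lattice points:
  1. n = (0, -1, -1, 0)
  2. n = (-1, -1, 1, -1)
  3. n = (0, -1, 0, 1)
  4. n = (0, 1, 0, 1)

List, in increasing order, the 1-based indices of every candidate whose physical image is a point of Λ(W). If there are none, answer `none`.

1

π⊥(n) = n₀ + n₁ζ³ + n₂ζ⁶ + n₃ζ⁹ where ζ = e^{iπ/4}.
candidate 1: n = (0, -1, -1, 0) → π⊥ ≈ (+0.70711, +0.29289); max(|x|,|y|,|x±y|/√2) = 0.70711 ≤ 1.2 ⇒ ∈ W
candidate 2: n = (-1, -1, 1, -1) → π⊥ ≈ (-1.00000, -2.41421); max(|x|,|y|,|x±y|/√2) = 2.41421 > 1.2 ⇒ ∉ W
candidate 3: n = (0, -1, 0, 1) → π⊥ ≈ (+1.41421, +0.00000); max(|x|,|y|,|x±y|/√2) = 1.41421 > 1.2 ⇒ ∉ W
candidate 4: n = (0, 1, 0, 1) → π⊥ ≈ (+0.00000, +1.41421); max(|x|,|y|,|x±y|/√2) = 1.41421 > 1.2 ⇒ ∉ W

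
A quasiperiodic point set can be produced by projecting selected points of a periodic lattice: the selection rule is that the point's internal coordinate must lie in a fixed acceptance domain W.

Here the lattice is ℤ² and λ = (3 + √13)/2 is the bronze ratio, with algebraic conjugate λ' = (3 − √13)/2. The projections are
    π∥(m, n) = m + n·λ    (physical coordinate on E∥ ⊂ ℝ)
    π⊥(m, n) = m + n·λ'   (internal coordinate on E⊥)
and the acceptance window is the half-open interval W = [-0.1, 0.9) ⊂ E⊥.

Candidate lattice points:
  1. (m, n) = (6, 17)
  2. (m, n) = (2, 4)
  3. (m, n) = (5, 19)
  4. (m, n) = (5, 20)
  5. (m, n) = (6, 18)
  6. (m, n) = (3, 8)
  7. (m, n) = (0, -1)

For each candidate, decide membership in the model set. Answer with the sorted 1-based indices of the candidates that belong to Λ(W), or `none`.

1, 2, 5, 6, 7

Compute λ' = (3−√13)/2 = -0.30278, so π⊥(m,n) = m -0.30278·n.
#1 (6,17): internal coord 6 + (17)·λ' = +0.85281; +0.85281 ∈ [-0.1, 0.9) → IN Λ
#2 (2,4): internal coord 2 + (4)·λ' = +0.78890; +0.78890 ∈ [-0.1, 0.9) → IN Λ
#3 (5,19): internal coord 5 + (19)·λ' = -0.75274; -0.75274 ∉ [-0.1, 0.9) → out
#4 (5,20): internal coord 5 + (20)·λ' = -1.05551; -1.05551 ∉ [-0.1, 0.9) → out
#5 (6,18): internal coord 6 + (18)·λ' = +0.55004; +0.55004 ∈ [-0.1, 0.9) → IN Λ
#6 (3,8): internal coord 3 + (8)·λ' = +0.57779; +0.57779 ∈ [-0.1, 0.9) → IN Λ
#7 (0,-1): internal coord 0 + (-1)·λ' = +0.30278; +0.30278 ∈ [-0.1, 0.9) → IN Λ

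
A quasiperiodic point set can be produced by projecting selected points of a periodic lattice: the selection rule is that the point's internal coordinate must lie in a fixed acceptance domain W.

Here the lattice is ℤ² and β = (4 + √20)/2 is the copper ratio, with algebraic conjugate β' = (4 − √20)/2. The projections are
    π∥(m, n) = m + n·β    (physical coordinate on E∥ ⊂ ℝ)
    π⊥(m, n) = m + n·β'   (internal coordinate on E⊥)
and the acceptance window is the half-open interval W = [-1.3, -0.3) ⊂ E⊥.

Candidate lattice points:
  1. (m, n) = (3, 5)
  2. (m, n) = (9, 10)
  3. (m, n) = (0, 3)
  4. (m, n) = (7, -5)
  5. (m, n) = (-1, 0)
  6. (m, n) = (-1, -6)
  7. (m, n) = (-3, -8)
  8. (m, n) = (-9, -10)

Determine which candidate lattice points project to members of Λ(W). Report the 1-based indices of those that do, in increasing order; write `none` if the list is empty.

3, 5, 7

β' = (4−√20)/2 ≈ -0.2361.
#1 (3,5): internal coord 3 + (5)·β' = +1.8197; +1.8197 ∉ [-1.3, -0.3) → out
#2 (9,10): internal coord 9 + (10)·β' = +6.6393; +6.6393 ∉ [-1.3, -0.3) → out
#3 (0,3): internal coord 0 + (3)·β' = -0.7082; -0.7082 ∈ [-1.3, -0.3) → IN Λ
#4 (7,-5): internal coord 7 + (-5)·β' = +8.1803; +8.1803 ∉ [-1.3, -0.3) → out
#5 (-1,0): internal coord -1 + (0)·β' = -1.0000; -1.0000 ∈ [-1.3, -0.3) → IN Λ
#6 (-1,-6): internal coord -1 + (-6)·β' = +0.4164; +0.4164 ∉ [-1.3, -0.3) → out
#7 (-3,-8): internal coord -3 + (-8)·β' = -1.1115; -1.1115 ∈ [-1.3, -0.3) → IN Λ
#8 (-9,-10): internal coord -9 + (-10)·β' = -6.6393; -6.6393 ∉ [-1.3, -0.3) → out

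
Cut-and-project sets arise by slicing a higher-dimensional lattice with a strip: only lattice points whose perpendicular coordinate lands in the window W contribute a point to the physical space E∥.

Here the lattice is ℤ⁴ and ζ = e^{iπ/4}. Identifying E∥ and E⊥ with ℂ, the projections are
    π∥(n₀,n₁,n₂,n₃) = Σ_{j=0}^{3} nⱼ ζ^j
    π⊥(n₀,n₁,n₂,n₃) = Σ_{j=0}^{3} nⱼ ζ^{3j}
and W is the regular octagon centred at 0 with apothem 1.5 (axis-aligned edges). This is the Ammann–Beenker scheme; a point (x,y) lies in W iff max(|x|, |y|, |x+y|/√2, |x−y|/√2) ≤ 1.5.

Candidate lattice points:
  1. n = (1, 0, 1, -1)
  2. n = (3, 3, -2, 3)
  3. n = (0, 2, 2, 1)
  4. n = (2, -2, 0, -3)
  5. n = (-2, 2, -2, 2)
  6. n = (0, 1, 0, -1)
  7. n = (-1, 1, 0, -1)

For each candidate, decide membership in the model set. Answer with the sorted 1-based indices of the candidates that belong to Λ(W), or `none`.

π⊥(n) = n₀ + n₁ζ³ + n₂ζ⁶ + n₃ζ⁹ where ζ = e^{iπ/4}.
#1 (1, 0, 1, -1): internal (0.29289, -1.70711); octagon support 1.70711 vs apothem 1.5 → ∉ W
#2 (3, 3, -2, 3): internal (3.00000, 6.24264); octagon support 6.53553 vs apothem 1.5 → ∉ W
#3 (0, 2, 2, 1): internal (-0.70711, 0.12132); octagon support 0.70711 vs apothem 1.5 → ∈ W
#4 (2, -2, 0, -3): internal (1.29289, -3.53553); octagon support 3.53553 vs apothem 1.5 → ∉ W
#5 (-2, 2, -2, 2): internal (-2.00000, 4.82843); octagon support 4.82843 vs apothem 1.5 → ∉ W
#6 (0, 1, 0, -1): internal (-1.41421, 0.00000); octagon support 1.41421 vs apothem 1.5 → ∈ W
#7 (-1, 1, 0, -1): internal (-2.41421, 0.00000); octagon support 2.41421 vs apothem 1.5 → ∉ W

3, 6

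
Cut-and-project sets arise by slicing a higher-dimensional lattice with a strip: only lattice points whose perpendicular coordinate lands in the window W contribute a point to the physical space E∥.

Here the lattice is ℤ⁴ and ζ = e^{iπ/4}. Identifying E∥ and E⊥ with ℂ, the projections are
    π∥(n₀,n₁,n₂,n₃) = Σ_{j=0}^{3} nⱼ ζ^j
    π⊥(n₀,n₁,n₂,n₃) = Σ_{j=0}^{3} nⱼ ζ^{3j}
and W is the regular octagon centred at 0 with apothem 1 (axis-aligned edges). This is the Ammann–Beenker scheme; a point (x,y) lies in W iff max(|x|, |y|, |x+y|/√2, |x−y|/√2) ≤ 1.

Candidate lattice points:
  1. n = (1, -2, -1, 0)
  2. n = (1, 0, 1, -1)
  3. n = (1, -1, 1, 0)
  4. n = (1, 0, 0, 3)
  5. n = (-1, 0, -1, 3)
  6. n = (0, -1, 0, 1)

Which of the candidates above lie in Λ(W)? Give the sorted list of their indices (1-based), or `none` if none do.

Internal map: ζ^{3j} for j=0..3 gives (1,0), (−√2/2,√2/2), (0,−1), (√2/2,√2/2).
#1 (1, -2, -1, 0): internal (2.4142, -0.4142); octagon support 2.4142 vs apothem 1 → ∉ W
#2 (1, 0, 1, -1): internal (0.2929, -1.7071); octagon support 1.7071 vs apothem 1 → ∉ W
#3 (1, -1, 1, 0): internal (1.7071, -1.7071); octagon support 2.4142 vs apothem 1 → ∉ W
#4 (1, 0, 0, 3): internal (3.1213, 2.1213); octagon support 3.7071 vs apothem 1 → ∉ W
#5 (-1, 0, -1, 3): internal (1.1213, 3.1213); octagon support 3.1213 vs apothem 1 → ∉ W
#6 (0, -1, 0, 1): internal (1.4142, 0.0000); octagon support 1.4142 vs apothem 1 → ∉ W

none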